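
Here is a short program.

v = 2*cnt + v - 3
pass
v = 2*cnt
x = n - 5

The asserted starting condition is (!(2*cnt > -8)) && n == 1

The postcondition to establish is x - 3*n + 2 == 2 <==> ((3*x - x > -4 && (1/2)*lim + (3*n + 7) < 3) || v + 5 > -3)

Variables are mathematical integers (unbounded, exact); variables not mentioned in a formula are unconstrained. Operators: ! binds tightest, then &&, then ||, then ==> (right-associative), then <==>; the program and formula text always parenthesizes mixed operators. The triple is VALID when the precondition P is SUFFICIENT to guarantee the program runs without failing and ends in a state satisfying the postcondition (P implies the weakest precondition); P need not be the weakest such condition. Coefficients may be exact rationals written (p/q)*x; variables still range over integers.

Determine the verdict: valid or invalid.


Working backward. After the program, the postcondition x - 3*n + 2 == 2 <==> ((3*x - x > -4 && (1/2)*lim + (3*n + 7) < 3) || v + 5 > -3) must hold; in canonical form it is x == 3*n <==> ((2*x > -4 && (1/2)*lim + 3*n < -4) || v > -8).
Before x := n - 5: 2*n == -5 <==> ((2*n > 6 && (1/2)*lim + 3*n < -4) || v > -8)
Before v := 2*cnt: 2*n == -5 <==> ((2*n > 6 && (1/2)*lim + 3*n < -4) || 2*cnt > -8)
Before skip: 2*n == -5 <==> ((2*n > 6 && (1/2)*lim + 3*n < -4) || 2*cnt > -8)
Before v := 2*cnt + v - 3: 2*n == -5 <==> ((2*n > 6 && (1/2)*lim + 3*n < -4) || 2*cnt > -8)
The weakest precondition is 2*n == -5 <==> ((2*n > 6 && (1/2)*lim + 3*n < -4) || 2*cnt > -8).
Check whether (!(2*cnt > -8)) && n == 1 implies it.
Every state satisfying the precondition satisfies the weakest precondition: the implication holds.
Answer: valid


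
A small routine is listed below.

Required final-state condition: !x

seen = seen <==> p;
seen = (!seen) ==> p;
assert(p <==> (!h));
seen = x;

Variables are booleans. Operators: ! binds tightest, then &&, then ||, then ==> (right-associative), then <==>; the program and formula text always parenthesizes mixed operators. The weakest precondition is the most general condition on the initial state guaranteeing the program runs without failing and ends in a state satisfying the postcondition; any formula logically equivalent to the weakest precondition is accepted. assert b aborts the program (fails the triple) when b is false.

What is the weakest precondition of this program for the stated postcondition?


Working backward. After the program, !x must hold.
Before seen := x: !x
Before assert p <==> (!h): (p <==> (!h)) && (!x)
Before seen := (!seen) ==> p: (p <==> (!h)) && (!x)
Before seen := seen <==> p: (p <==> (!h)) && (!x)
Answer: WP = (p <==> (!h)) && (!x)


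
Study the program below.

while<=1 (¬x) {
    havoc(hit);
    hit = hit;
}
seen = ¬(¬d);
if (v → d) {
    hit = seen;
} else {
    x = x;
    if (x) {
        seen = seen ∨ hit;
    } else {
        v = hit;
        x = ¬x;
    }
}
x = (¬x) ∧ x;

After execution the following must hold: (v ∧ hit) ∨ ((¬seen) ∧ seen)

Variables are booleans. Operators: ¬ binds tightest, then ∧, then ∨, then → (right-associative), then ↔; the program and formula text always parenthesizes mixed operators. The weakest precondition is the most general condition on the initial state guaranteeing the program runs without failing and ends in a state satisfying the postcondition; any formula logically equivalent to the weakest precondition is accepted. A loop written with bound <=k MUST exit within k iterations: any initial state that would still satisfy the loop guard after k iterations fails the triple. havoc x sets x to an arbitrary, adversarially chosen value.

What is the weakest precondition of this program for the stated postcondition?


Working backward. After the program, the postcondition (v ∧ hit) ∨ ((¬seen) ∧ seen) must hold; in canonical form it is v ∧ hit.
Before x := (¬x) ∧ x: v ∧ hit
Then branch requires v ∧ seen; else branch requires (x → (v ∧ hit)) ∧ ((¬x) → hit).
Before the if: ((v → d) → (v ∧ seen)) ∧ ((¬(v → d)) → ((x → (v ∧ hit)) ∧ ((¬x) → hit)))
Before seen := ¬(¬d): ((v → d) → (v ∧ d)) ∧ ((¬(v → d)) → ((x → (v ∧ hit)) ∧ ((¬x) → hit)))
Before the loop (bound <=1), unroll the exhaustion recursion (WP_0 = exit-now case; WP_j = one more guarded iteration, up to j = 1):
  WP_0: x ∧ ((v → d) → (v ∧ d)) ∧ ((¬(v → d)) → ((x → (v ∧ hit)) ∧ ((¬x) → hit)))
  WP_1: ((¬x) → (x ∧ ((v → d) → (v ∧ d)) ∧ ((¬(v → d)) → (x → v)) ∧ (v → d))) ∧ (x → (((v → d) → (v ∧ d)) ∧ ((¬(v → d)) → ((x → (v ∧ hit)) ∧ ((¬x) → hit)))))
So before the loop: ((¬x) → (x ∧ ((v → d) → (v ∧ d)) ∧ ((¬(v → d)) → (x → v)) ∧ (v → d))) ∧ (x → (((v → d) → (v ∧ d)) ∧ ((¬(v → d)) → ((x → (v ∧ hit)) ∧ ((¬x) → hit)))))
Answer: WP = ((¬x) → (x ∧ ((v → d) → (v ∧ d)) ∧ ((¬(v → d)) → (x → v)) ∧ (v → d))) ∧ (x → (((v → d) → (v ∧ d)) ∧ ((¬(v → d)) → ((x → (v ∧ hit)) ∧ ((¬x) → hit)))))


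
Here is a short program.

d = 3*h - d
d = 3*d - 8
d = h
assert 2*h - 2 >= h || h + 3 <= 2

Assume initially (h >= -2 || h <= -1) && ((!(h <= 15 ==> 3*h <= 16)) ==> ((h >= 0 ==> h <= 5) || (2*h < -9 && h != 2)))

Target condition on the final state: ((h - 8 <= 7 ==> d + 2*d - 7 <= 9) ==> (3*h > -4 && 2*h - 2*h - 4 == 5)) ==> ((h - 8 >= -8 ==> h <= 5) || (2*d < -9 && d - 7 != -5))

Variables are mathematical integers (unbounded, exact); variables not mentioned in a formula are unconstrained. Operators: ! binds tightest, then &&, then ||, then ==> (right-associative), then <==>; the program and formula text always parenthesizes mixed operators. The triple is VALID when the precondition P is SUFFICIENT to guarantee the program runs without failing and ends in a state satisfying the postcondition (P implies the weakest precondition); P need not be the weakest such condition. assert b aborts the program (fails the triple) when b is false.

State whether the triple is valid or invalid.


Working backward. After the program, the postcondition ((h - 8 <= 7 ==> d + 2*d - 7 <= 9) ==> (3*h > -4 && 2*h - 2*h - 4 == 5)) ==> ((h - 8 >= -8 ==> h <= 5) || (2*d < -9 && d - 7 != -5)) must hold; in canonical form it is (!(h <= 15 ==> 3*d <= 16)) ==> ((h >= 0 ==> h <= 5) || (2*d < -9 && d != 2)).
Before assert 2*h - 2 >= h || h + 3 <= 2: (h >= 2 || h <= -1) && ((!(h <= 15 ==> 3*d <= 16)) ==> ((h >= 0 ==> h <= 5) || (2*d < -9 && d != 2)))
Before d := h: (h >= 2 || h <= -1) && ((!(h <= 15 ==> 3*h <= 16)) ==> ((h >= 0 ==> h <= 5) || (2*h < -9 && h != 2)))
Before d := 3*d - 8: (h >= 2 || h <= -1) && ((!(h <= 15 ==> 3*h <= 16)) ==> ((h >= 0 ==> h <= 5) || (2*h < -9 && h != 2)))
Before d := 3*h - d: (h >= 2 || h <= -1) && ((!(h <= 15 ==> 3*h <= 16)) ==> ((h >= 0 ==> h <= 5) || (2*h < -9 && h != 2)))
The weakest precondition is (h >= 2 || h <= -1) && ((!(h <= 15 ==> 3*h <= 16)) ==> ((h >= 0 ==> h <= 5) || (2*h < -9 && h != 2))).
Check whether (h >= -2 || h <= -1) && ((!(h <= 15 ==> 3*h <= 16)) ==> ((h >= 0 ==> h <= 5) || (2*h < -9 && h != 2))) implies it.
Countermodel: at the initial state h = 0, the precondition holds but the weakest precondition fails.
Answer: invalid


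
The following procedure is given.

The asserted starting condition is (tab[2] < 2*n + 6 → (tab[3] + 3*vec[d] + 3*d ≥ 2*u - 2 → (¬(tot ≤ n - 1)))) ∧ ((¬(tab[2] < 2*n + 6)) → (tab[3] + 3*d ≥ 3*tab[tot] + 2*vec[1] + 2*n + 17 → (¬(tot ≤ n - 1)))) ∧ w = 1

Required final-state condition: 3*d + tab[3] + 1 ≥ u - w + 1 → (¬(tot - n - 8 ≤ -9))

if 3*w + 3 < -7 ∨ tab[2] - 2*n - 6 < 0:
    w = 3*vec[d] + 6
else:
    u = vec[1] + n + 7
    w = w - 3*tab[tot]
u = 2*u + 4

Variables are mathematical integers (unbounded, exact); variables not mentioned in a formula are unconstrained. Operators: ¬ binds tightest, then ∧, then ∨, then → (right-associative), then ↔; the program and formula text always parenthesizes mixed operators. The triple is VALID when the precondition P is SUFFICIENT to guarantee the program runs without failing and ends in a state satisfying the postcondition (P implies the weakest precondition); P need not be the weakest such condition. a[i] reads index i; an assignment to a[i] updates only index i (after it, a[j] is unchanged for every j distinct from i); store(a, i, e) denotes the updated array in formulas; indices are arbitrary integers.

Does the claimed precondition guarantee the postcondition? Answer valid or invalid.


Working backward. After the program, the postcondition 3*d + tab[3] + 1 ≥ u - w + 1 → (¬(tot - n - 8 ≤ -9)) must hold; in canonical form it is tab[3] + 3*d + w ≥ u → (¬(tot ≤ n - 1)).
Before u := 2*u + 4: tab[3] + 3*d + w ≥ 2*u + 4 → (¬(tot ≤ n - 1))
Then branch requires tab[3] + 3*vec[d] + 3*d ≥ 2*u - 2 → (¬(tot ≤ n - 1)); else branch requires tab[3] + 3*d + w ≥ 3*tab[tot] + 2*vec[1] + 2*n + 18 → (¬(tot ≤ n - 1)).
Before the if: ((3*w < -10 ∨ tab[2] < 2*n + 6) → (tab[3] + 3*vec[d] + 3*d ≥ 2*u - 2 → (¬(tot ≤ n - 1)))) ∧ ((¬(3*w < -10 ∨ tab[2] < 2*n + 6)) → (tab[3] + 3*d + w ≥ 3*tab[tot] + 2*vec[1] + 2*n + 18 → (¬(tot ≤ n - 1))))
The weakest precondition is ((3*w < -10 ∨ tab[2] < 2*n + 6) → (tab[3] + 3*vec[d] + 3*d ≥ 2*u - 2 → (¬(tot ≤ n - 1)))) ∧ ((¬(3*w < -10 ∨ tab[2] < 2*n + 6)) → (tab[3] + 3*d + w ≥ 3*tab[tot] + 2*vec[1] + 2*n + 18 → (¬(tot ≤ n - 1)))).
Check whether (tab[2] < 2*n + 6 → (tab[3] + 3*vec[d] + 3*d ≥ 2*u - 2 → (¬(tot ≤ n - 1)))) ∧ ((¬(tab[2] < 2*n + 6)) → (tab[3] + 3*d ≥ 3*tab[tot] + 2*vec[1] + 2*n + 17 → (¬(tot ≤ n - 1)))) ∧ w = 1 implies it.
Every state satisfying the precondition satisfies the weakest precondition: the implication holds.
Answer: valid


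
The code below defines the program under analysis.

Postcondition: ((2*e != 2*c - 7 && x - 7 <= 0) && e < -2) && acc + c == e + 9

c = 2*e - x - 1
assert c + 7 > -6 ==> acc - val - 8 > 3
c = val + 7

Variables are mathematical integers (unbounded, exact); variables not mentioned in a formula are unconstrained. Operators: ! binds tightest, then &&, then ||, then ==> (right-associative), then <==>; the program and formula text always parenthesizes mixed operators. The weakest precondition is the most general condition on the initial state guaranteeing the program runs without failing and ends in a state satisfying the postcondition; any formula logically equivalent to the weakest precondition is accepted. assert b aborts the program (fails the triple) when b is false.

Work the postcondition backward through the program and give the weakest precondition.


Working backward. After the program, the postcondition ((2*e != 2*c - 7 && x - 7 <= 0) && e < -2) && acc + c == e + 9 must hold; in canonical form it is 2*e != 2*c - 7 && x <= 7 && e < -2 && acc + c == e + 9.
Before c := val + 7: 2*e != 2*val + 7 && x <= 7 && e < -2 && acc + val == e + 2
Before assert c + 7 > -6 ==> acc - val - 8 > 3: (c > -13 ==> acc > val + 11) && 2*e != 2*val + 7 && x <= 7 && e < -2 && acc + val == e + 2
Before c := 2*e - x - 1: (2*e > x - 12 ==> acc > val + 11) && 2*e != 2*val + 7 && x <= 7 && e < -2 && acc + val == e + 2
Answer: WP = (2*e > x - 12 ==> acc > val + 11) && 2*e != 2*val + 7 && x <= 7 && e < -2 && acc + val == e + 2


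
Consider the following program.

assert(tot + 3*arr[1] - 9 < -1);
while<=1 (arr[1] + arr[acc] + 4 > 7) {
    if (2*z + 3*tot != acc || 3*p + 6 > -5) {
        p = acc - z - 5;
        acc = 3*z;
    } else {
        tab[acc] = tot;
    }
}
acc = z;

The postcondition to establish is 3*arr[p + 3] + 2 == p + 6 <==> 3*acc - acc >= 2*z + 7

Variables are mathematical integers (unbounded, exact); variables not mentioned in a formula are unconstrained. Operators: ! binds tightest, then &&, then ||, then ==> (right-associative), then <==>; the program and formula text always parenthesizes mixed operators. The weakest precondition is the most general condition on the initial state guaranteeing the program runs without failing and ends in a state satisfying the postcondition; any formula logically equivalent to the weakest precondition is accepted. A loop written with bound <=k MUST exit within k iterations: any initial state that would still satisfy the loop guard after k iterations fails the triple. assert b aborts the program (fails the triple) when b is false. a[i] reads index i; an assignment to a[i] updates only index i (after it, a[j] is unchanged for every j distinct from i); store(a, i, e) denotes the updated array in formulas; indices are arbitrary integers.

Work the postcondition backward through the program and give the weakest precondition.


Working backward. After the program, the postcondition 3*arr[p + 3] + 2 == p + 6 <==> 3*acc - acc >= 2*z + 7 must hold; in canonical form it is 3*arr[p + 3] == p + 4 <==> 2*acc >= 2*z + 7.
Before acc := z: !(3*arr[p + 3] == p + 4)
Before the loop (bound <=1), unroll the exhaustion recursion (WP_0 = exit-now case; WP_j = one more guarded iteration, up to j = 1):
  WP_0: (!(arr[1] + arr[acc] > 3)) && (!(3*arr[p + 3] == p + 4))
  WP_1: (arr[1] + arr[acc] > 3 ==> (((3*tot + 2*z != acc || 3*p > -11) ==> ((!(arr[1] + arr[3*z] > 3)) && (!(3*arr[acc - z - 2] + z == acc - 1)))) && ((!(3*tot + 2*z != acc || 3*p > -11)) ==> ((!(arr[1] + arr[acc] > 3)) && (!(3*arr[p + 3] == p + 4)))))) && ((!(arr[1] + arr[acc] > 3)) ==> (!(3*arr[p + 3] == p + 4)))
So before the loop: (arr[1] + arr[acc] > 3 ==> (((3*tot + 2*z != acc || 3*p > -11) ==> ((!(arr[1] + arr[3*z] > 3)) && (!(3*arr[acc - z - 2] + z == acc - 1)))) && ((!(3*tot + 2*z != acc || 3*p > -11)) ==> ((!(arr[1] + arr[acc] > 3)) && (!(3*arr[p + 3] == p + 4)))))) && ((!(arr[1] + arr[acc] > 3)) ==> (!(3*arr[p + 3] == p + 4)))
Before assert tot + 3*arr[1] - 9 < -1: 3*arr[1] + tot < 8 && (arr[1] + arr[acc] > 3 ==> (((3*tot + 2*z != acc || 3*p > -11) ==> ((!(arr[1] + arr[3*z] > 3)) && (!(3*arr[acc - z - 2] + z == acc - 1)))) && ((!(3*tot + 2*z != acc || 3*p > -11)) ==> ((!(arr[1] + arr[acc] > 3)) && (!(3*arr[p + 3] == p + 4)))))) && ((!(arr[1] + arr[acc] > 3)) ==> (!(3*arr[p + 3] == p + 4)))
Answer: WP = 3*arr[1] + tot < 8 && (arr[1] + arr[acc] > 3 ==> (((3*tot + 2*z != acc || 3*p > -11) ==> ((!(arr[1] + arr[3*z] > 3)) && (!(3*arr[acc - z - 2] + z == acc - 1)))) && ((!(3*tot + 2*z != acc || 3*p > -11)) ==> ((!(arr[1] + arr[acc] > 3)) && (!(3*arr[p + 3] == p + 4)))))) && ((!(arr[1] + arr[acc] > 3)) ==> (!(3*arr[p + 3] == p + 4)))


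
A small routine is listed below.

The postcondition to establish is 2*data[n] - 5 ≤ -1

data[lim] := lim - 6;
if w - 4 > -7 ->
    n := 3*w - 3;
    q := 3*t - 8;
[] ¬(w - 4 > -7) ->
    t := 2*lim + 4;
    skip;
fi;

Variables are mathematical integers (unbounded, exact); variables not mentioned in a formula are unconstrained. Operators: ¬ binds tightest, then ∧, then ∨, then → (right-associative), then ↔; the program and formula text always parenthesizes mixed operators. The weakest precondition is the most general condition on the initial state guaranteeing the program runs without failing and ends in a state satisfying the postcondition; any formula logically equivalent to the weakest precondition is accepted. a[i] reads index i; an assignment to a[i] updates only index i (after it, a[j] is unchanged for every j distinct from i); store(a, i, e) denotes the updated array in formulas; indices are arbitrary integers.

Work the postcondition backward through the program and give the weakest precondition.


Working backward. After the program, the postcondition 2*data[n] - 5 ≤ -1 must hold; in canonical form it is 2*data[n] ≤ 4.
Then branch requires 2*data[3*w - 3] ≤ 4; else branch requires 2*data[n] ≤ 4.
Before the if: (w > -3 → 2*data[3*w - 3] ≤ 4) ∧ ((¬(w > -3)) → 2*data[n] ≤ 4)
Before data[lim] := lim - 6: (w > -3 → 2*store(data, lim, lim - 6)[3*w - 3] ≤ 4) ∧ ((¬(w > -3)) → 2*store(data, lim, lim - 6)[n] ≤ 4)
Answer: WP = (w > -3 → 2*store(data, lim, lim - 6)[3*w - 3] ≤ 4) ∧ ((¬(w > -3)) → 2*store(data, lim, lim - 6)[n] ≤ 4)


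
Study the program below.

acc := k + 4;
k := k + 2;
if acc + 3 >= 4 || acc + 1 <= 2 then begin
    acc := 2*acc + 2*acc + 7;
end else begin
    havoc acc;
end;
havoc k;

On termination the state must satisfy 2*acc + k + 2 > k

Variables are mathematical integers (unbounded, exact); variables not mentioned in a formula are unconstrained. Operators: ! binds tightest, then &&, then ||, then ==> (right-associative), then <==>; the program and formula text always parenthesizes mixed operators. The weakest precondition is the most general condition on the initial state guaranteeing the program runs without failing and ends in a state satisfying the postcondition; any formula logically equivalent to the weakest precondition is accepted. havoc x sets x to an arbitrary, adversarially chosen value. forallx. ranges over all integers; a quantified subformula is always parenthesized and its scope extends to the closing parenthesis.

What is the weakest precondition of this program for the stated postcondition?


Working backward. After the program, the postcondition 2*acc + k + 2 > k must hold; in canonical form it is 2*acc > -2.
Before havoc k: 2*acc > -2
Then branch requires 8*acc > -16; else branch requires forall acc_1. 2*acc_1 > -2.
Before the if: ((acc >= 1 || acc <= 1) ==> 8*acc > -16) && ((!(acc >= 1 || acc <= 1)) ==> (forall acc_1. 2*acc_1 > -2))
Before k := k + 2: ((acc >= 1 || acc <= 1) ==> 8*acc > -16) && ((!(acc >= 1 || acc <= 1)) ==> (forall acc_1. 2*acc_1 > -2))
Before acc := k + 4: ((k >= -3 || k <= -3) ==> 8*k > -48) && ((!(k >= -3 || k <= -3)) ==> (forall acc_1. 2*acc_1 > -2))
Answer: WP = ((k >= -3 || k <= -3) ==> 8*k > -48) && ((!(k >= -3 || k <= -3)) ==> (forall acc_1. 2*acc_1 > -2))


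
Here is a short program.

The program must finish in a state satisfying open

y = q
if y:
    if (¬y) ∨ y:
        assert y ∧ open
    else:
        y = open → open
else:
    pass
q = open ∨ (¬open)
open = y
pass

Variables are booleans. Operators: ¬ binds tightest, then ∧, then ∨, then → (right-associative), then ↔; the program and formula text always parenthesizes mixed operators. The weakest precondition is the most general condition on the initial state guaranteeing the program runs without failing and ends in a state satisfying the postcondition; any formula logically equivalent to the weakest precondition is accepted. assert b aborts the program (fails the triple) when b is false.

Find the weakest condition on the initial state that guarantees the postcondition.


Working backward. After the program, open must hold.
Before skip: open
Before open := y: y
Before q := open ∨ (¬open): y
Then branch requires y ∧ open; else branch requires y.
Before the if: (y → (y ∧ open)) ∧ ((¬y) → y)
Before y := q: (q → (q ∧ open)) ∧ ((¬q) → q)
Answer: WP = (q → (q ∧ open)) ∧ ((¬q) → q)


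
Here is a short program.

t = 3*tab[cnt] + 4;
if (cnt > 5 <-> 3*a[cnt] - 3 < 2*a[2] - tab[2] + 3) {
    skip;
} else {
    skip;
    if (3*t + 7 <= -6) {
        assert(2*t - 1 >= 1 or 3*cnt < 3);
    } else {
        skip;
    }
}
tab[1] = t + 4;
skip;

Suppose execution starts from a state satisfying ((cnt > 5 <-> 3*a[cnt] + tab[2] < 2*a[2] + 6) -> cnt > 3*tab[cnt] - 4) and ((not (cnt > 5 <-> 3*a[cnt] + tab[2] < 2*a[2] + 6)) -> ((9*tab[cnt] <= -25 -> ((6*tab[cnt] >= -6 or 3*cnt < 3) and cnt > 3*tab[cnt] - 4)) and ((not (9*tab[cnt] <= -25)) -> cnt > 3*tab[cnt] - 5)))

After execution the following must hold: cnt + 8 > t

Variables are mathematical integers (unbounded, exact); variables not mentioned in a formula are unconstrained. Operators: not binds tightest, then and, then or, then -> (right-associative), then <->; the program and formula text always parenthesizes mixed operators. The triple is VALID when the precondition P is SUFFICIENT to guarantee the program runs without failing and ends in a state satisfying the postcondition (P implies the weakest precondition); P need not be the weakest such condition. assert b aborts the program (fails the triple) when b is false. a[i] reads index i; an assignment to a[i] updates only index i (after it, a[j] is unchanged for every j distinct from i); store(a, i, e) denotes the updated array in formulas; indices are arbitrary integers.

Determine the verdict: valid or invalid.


Working backward. After the program, the postcondition cnt + 8 > t must hold; in canonical form it is cnt > t - 8.
Before skip: cnt > t - 8
Before tab[1] := t + 4: cnt > t - 8
Then branch requires cnt > t - 8; else branch requires (3*t <= -13 -> ((2*t >= 2 or 3*cnt < 3) and cnt > t - 8)) and ((not (3*t <= -13)) -> cnt > t - 8).
Before the if: ((cnt > 5 <-> 3*a[cnt] + tab[2] < 2*a[2] + 6) -> cnt > t - 8) and ((not (cnt > 5 <-> 3*a[cnt] + tab[2] < 2*a[2] + 6)) -> ((3*t <= -13 -> ((2*t >= 2 or 3*cnt < 3) and cnt > t - 8)) and ((not (3*t <= -13)) -> cnt > t - 8)))
Before t := 3*tab[cnt] + 4: ((cnt > 5 <-> 3*a[cnt] + tab[2] < 2*a[2] + 6) -> cnt > 3*tab[cnt] - 4) and ((not (cnt > 5 <-> 3*a[cnt] + tab[2] < 2*a[2] + 6)) -> ((9*tab[cnt] <= -25 -> ((6*tab[cnt] >= -6 or 3*cnt < 3) and cnt > 3*tab[cnt] - 4)) and ((not (9*tab[cnt] <= -25)) -> cnt > 3*tab[cnt] - 4)))
The weakest precondition is ((cnt > 5 <-> 3*a[cnt] + tab[2] < 2*a[2] + 6) -> cnt > 3*tab[cnt] - 4) and ((not (cnt > 5 <-> 3*a[cnt] + tab[2] < 2*a[2] + 6)) -> ((9*tab[cnt] <= -25 -> ((6*tab[cnt] >= -6 or 3*cnt < 3) and cnt > 3*tab[cnt] - 4)) and ((not (9*tab[cnt] <= -25)) -> cnt > 3*tab[cnt] - 4))).
Check whether ((cnt > 5 <-> 3*a[cnt] + tab[2] < 2*a[2] + 6) -> cnt > 3*tab[cnt] - 4) and ((not (cnt > 5 <-> 3*a[cnt] + tab[2] < 2*a[2] + 6)) -> ((9*tab[cnt] <= -25 -> ((6*tab[cnt] >= -6 or 3*cnt < 3) and cnt > 3*tab[cnt] - 4)) and ((not (9*tab[cnt] <= -25)) -> cnt > 3*tab[cnt] - 5))) implies it.
Countermodel: at the initial state a = {[-1] = -6516, [2] = 15521, elsewhere -6516}, cnt = -1, tab = {[-1] = 1, [2] = 0, elsewhere 1}, the precondition holds but the weakest precondition fails.
Answer: invalid


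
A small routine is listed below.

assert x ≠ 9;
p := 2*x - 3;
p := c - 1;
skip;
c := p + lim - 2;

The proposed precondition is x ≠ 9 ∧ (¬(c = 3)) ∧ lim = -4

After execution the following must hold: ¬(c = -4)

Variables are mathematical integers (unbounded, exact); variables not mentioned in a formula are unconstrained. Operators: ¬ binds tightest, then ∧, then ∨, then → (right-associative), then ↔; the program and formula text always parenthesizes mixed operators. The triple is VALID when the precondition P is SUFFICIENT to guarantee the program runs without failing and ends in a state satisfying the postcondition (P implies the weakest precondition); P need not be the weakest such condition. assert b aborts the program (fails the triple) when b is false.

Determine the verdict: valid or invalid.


Working backward. After the program, ¬(c = -4) must hold.
Before c := p + lim - 2: ¬(lim + p = -2)
Before skip: ¬(lim + p = -2)
Before p := c - 1: ¬(c + lim = -1)
Before p := 2*x - 3: ¬(c + lim = -1)
Before assert x ≠ 9: x ≠ 9 ∧ (¬(c + lim = -1))
The weakest precondition is x ≠ 9 ∧ (¬(c + lim = -1)).
Check whether x ≠ 9 ∧ (¬(c = 3)) ∧ lim = -4 implies it.
Every state satisfying the precondition satisfies the weakest precondition: the implication holds.
Answer: valid


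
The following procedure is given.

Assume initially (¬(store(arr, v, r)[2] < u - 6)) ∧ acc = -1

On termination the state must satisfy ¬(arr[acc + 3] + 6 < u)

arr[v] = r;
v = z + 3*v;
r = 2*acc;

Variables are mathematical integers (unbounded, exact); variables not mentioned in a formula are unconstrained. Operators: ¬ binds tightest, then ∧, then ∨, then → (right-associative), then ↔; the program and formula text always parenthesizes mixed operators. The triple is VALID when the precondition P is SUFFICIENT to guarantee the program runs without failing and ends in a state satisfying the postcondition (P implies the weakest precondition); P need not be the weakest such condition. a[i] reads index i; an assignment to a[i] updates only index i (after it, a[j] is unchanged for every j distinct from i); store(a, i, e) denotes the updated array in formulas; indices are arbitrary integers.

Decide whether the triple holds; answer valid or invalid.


Working backward. After the program, the postcondition ¬(arr[acc + 3] + 6 < u) must hold; in canonical form it is ¬(arr[acc + 3] < u - 6).
Before r := 2*acc: ¬(arr[acc + 3] < u - 6)
Before v := z + 3*v: ¬(arr[acc + 3] < u - 6)
Before arr[v] := r: ¬(store(arr, v, r)[acc + 3] < u - 6)
The weakest precondition is ¬(store(arr, v, r)[acc + 3] < u - 6).
Check whether (¬(store(arr, v, r)[2] < u - 6)) ∧ acc = -1 implies it.
Every state satisfying the precondition satisfies the weakest precondition: the implication holds.
Answer: valid


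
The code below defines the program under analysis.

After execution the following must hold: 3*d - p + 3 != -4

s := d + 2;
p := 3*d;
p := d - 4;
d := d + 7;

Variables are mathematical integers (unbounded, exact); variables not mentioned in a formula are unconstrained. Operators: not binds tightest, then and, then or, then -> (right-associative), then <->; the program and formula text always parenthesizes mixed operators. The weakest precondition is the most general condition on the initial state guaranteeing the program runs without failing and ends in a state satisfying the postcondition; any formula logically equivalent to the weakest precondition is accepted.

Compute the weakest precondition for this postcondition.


Working backward. After the program, the postcondition 3*d - p + 3 != -4 must hold; in canonical form it is 3*d != p - 7.
Before d := d + 7: 3*d != p - 28
Before p := d - 4: 2*d != -32
Before p := 3*d: 2*d != -32
Before s := d + 2: 2*d != -32
Answer: WP = 2*d != -32


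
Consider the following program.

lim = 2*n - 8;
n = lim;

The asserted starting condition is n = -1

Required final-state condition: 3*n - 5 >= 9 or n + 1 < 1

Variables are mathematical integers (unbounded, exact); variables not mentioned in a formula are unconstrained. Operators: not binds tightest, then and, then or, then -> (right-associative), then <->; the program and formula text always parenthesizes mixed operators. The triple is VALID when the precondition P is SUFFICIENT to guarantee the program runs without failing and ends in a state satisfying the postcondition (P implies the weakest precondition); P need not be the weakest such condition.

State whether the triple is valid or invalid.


Working backward. After the program, the postcondition 3*n - 5 >= 9 or n + 1 < 1 must hold; in canonical form it is 3*n >= 14 or n < 0.
Before n := lim: 3*lim >= 14 or lim < 0
Before lim := 2*n - 8: 6*n >= 38 or 2*n < 8
The weakest precondition is 6*n >= 38 or 2*n < 8.
Check whether n = -1 implies it.
Every state satisfying the precondition satisfies the weakest precondition: the implication holds.
Answer: valid


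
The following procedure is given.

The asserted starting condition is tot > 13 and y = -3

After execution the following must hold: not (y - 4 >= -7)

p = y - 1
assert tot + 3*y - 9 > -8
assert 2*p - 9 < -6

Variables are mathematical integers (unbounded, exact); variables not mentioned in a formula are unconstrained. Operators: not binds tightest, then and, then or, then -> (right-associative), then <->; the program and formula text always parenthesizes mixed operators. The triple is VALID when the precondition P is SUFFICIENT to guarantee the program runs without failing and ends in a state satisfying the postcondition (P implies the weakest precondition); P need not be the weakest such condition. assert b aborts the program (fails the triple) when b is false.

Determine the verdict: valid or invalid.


Working backward. After the program, the postcondition not (y - 4 >= -7) must hold; in canonical form it is not (y >= -3).
Before assert 2*p - 9 < -6: 2*p < 3 and (not (y >= -3))
Before assert tot + 3*y - 9 > -8: tot + 3*y > 1 and 2*p < 3 and (not (y >= -3))
Before p := y - 1: tot + 3*y > 1 and 2*y < 5 and (not (y >= -3))
The weakest precondition is tot + 3*y > 1 and 2*y < 5 and (not (y >= -3)).
Check whether tot > 13 and y = -3 implies it.
Countermodel: at the initial state tot = 14, y = -3, the precondition holds but the weakest precondition fails.
Answer: invalid


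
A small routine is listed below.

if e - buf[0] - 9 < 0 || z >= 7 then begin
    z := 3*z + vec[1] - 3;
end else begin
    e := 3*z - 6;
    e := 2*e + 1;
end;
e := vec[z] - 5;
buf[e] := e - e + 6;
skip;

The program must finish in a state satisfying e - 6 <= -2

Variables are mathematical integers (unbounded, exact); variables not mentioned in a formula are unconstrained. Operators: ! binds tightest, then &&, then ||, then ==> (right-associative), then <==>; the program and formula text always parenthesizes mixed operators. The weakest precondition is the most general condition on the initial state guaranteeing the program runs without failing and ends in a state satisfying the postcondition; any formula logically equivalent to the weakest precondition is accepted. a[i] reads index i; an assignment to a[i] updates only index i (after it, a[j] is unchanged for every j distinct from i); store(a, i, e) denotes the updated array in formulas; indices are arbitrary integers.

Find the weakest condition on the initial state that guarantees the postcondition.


Working backward. After the program, the postcondition e - 6 <= -2 must hold; in canonical form it is e <= 4.
Before skip: e <= 4
Before buf[e] := e - e + 6: e <= 4
Before e := vec[z] - 5: vec[z] <= 9
Then branch requires vec[vec[1] + 3*z - 3] <= 9; else branch requires vec[z] <= 9.
Before the if: ((e < buf[0] + 9 || z >= 7) ==> vec[vec[1] + 3*z - 3] <= 9) && ((!(e < buf[0] + 9 || z >= 7)) ==> vec[z] <= 9)
Answer: WP = ((e < buf[0] + 9 || z >= 7) ==> vec[vec[1] + 3*z - 3] <= 9) && ((!(e < buf[0] + 9 || z >= 7)) ==> vec[z] <= 9)


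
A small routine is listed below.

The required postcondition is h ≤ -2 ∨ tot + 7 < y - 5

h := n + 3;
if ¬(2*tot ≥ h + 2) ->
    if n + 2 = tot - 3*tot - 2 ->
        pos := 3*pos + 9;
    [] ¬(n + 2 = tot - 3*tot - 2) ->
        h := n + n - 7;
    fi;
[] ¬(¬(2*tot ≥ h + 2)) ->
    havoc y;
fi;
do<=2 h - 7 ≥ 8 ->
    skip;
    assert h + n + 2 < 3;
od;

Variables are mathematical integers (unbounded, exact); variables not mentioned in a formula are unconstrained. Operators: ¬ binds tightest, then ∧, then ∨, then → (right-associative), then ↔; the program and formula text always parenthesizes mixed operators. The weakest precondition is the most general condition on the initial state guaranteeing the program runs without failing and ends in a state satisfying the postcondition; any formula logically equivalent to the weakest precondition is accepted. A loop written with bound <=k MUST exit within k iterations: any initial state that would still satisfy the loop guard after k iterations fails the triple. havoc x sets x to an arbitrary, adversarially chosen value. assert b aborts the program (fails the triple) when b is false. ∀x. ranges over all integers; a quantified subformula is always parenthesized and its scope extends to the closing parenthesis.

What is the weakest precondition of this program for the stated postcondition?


Working backward. After the program, the postcondition h ≤ -2 ∨ tot + 7 < y - 5 must hold; in canonical form it is h ≤ -2 ∨ tot < y - 12.
Before the loop (bound <=2), unroll the exhaustion recursion (WP_0 = exit-now case; WP_j = one more guarded iteration, up to j = 2):
  WP_0: (¬(h ≥ 15)) ∧ (h ≤ -2 ∨ tot < y - 12)
  WP_1: (h ≥ 15 → (h + n < 1 ∧ (¬(h ≥ 15)) ∧ (h ≤ -2 ∨ tot < y - 12))) ∧ ((¬(h ≥ 15)) → (h ≤ -2 ∨ tot < y - 12))
  WP_2: (h ≥ 15 → (h + n < 1 ∧ (h ≥ 15 → (h + n < 1 ∧ (¬(h ≥ 15)) ∧ (h ≤ -2 ∨ tot < y - 12))) ∧ ((¬(h ≥ 15)) → (h ≤ -2 ∨ tot < y - 12)))) ∧ ((¬(h ≥ 15)) → (h ≤ -2 ∨ tot < y - 12))
So before the loop: (h ≥ 15 → (h + n < 1 ∧ (h ≥ 15 → (h + n < 1 ∧ (¬(h ≥ 15)) ∧ (h ≤ -2 ∨ tot < y - 12))) ∧ ((¬(h ≥ 15)) → (h ≤ -2 ∨ tot < y - 12)))) ∧ ((¬(h ≥ 15)) → (h ≤ -2 ∨ tot < y - 12))
Then branch requires (n + 2*tot = -4 → ((h ≥ 15 → (h + n < 1 ∧ (h ≥ 15 → (h + n < 1 ∧ (¬(h ≥ 15)) ∧ (h ≤ -2 ∨ tot < y - 12))) ∧ ((¬(h ≥ 15)) → (h ≤ -2 ∨ tot < y - 12)))) ∧ ((¬(h ≥ 15)) → (h ≤ -2 ∨ tot < y - 12)))) ∧ ((¬(n + 2*tot = -4)) → ((2*n ≥ 22 → (3*n < 8 ∧ (2*n ≥ 22 → (3*n < 8 ∧ (¬(2*n ≥ 22)) ∧ (2*n ≤ 5 ∨ tot < y - 12))) ∧ ((¬(2*n ≥ 22)) → (2*n ≤ 5 ∨ tot < y - 12)))) ∧ ((¬(2*n ≥ 22)) → (2*n ≤ 5 ∨ tot < y - 12)))); else branch requires ∀y_1. ((h ≥ 15 → (h + n < 1 ∧ (h ≥ 15 → (h + n < 1 ∧ (¬(h ≥ 15)) ∧ (h ≤ -2 ∨ tot < y_1 - 12))) ∧ ((¬(h ≥ 15)) → (h ≤ -2 ∨ tot < y_1 - 12)))) ∧ ((¬(h ≥ 15)) → (h ≤ -2 ∨ tot < y_1 - 12))).
Before the if: ((¬(2*tot ≥ h + 2)) → ((n + 2*tot = -4 → ((h ≥ 15 → (h + n < 1 ∧ (h ≥ 15 → (h + n < 1 ∧ (¬(h ≥ 15)) ∧ (h ≤ -2 ∨ tot < y - 12))) ∧ ((¬(h ≥ 15)) → (h ≤ -2 ∨ tot < y - 12)))) ∧ ((¬(h ≥ 15)) → (h ≤ -2 ∨ tot < y - 12)))) ∧ ((¬(n + 2*tot = -4)) → ((2*n ≥ 22 → (3*n < 8 ∧ (2*n ≥ 22 → (3*n < 8 ∧ (¬(2*n ≥ 22)) ∧ (2*n ≤ 5 ∨ tot < y - 12))) ∧ ((¬(2*n ≥ 22)) → (2*n ≤ 5 ∨ tot < y - 12)))) ∧ ((¬(2*n ≥ 22)) → (2*n ≤ 5 ∨ tot < y - 12)))))) ∧ (2*tot ≥ h + 2 → (∀y_1. ((h ≥ 15 → (h + n < 1 ∧ (h ≥ 15 → (h + n < 1 ∧ (¬(h ≥ 15)) ∧ (h ≤ -2 ∨ tot < y_1 - 12))) ∧ ((¬(h ≥ 15)) → (h ≤ -2 ∨ tot < y_1 - 12)))) ∧ ((¬(h ≥ 15)) → (h ≤ -2 ∨ tot < y_1 - 12)))))
Before h := n + 3: ((¬(2*tot ≥ n + 5)) → ((n + 2*tot = -4 → ((n ≥ 12 → (2*n < -2 ∧ (n ≥ 12 → (2*n < -2 ∧ (¬(n ≥ 12)) ∧ (n ≤ -5 ∨ tot < y - 12))) ∧ ((¬(n ≥ 12)) → (n ≤ -5 ∨ tot < y - 12)))) ∧ ((¬(n ≥ 12)) → (n ≤ -5 ∨ tot < y - 12)))) ∧ ((¬(n + 2*tot = -4)) → ((2*n ≥ 22 → (3*n < 8 ∧ (2*n ≥ 22 → (3*n < 8 ∧ (¬(2*n ≥ 22)) ∧ (2*n ≤ 5 ∨ tot < y - 12))) ∧ ((¬(2*n ≥ 22)) → (2*n ≤ 5 ∨ tot < y - 12)))) ∧ ((¬(2*n ≥ 22)) → (2*n ≤ 5 ∨ tot < y - 12)))))) ∧ (2*tot ≥ n + 5 → (∀y_1. ((n ≥ 12 → (2*n < -2 ∧ (n ≥ 12 → (2*n < -2 ∧ (¬(n ≥ 12)) ∧ (n ≤ -5 ∨ tot < y_1 - 12))) ∧ ((¬(n ≥ 12)) → (n ≤ -5 ∨ tot < y_1 - 12)))) ∧ ((¬(n ≥ 12)) → (n ≤ -5 ∨ tot < y_1 - 12)))))
Answer: WP = ((¬(2*tot ≥ n + 5)) → ((n + 2*tot = -4 → ((n ≥ 12 → (2*n < -2 ∧ (n ≥ 12 → (2*n < -2 ∧ (¬(n ≥ 12)) ∧ (n ≤ -5 ∨ tot < y - 12))) ∧ ((¬(n ≥ 12)) → (n ≤ -5 ∨ tot < y - 12)))) ∧ ((¬(n ≥ 12)) → (n ≤ -5 ∨ tot < y - 12)))) ∧ ((¬(n + 2*tot = -4)) → ((2*n ≥ 22 → (3*n < 8 ∧ (2*n ≥ 22 → (3*n < 8 ∧ (¬(2*n ≥ 22)) ∧ (2*n ≤ 5 ∨ tot < y - 12))) ∧ ((¬(2*n ≥ 22)) → (2*n ≤ 5 ∨ tot < y - 12)))) ∧ ((¬(2*n ≥ 22)) → (2*n ≤ 5 ∨ tot < y - 12)))))) ∧ (2*tot ≥ n + 5 → (∀y_1. ((n ≥ 12 → (2*n < -2 ∧ (n ≥ 12 → (2*n < -2 ∧ (¬(n ≥ 12)) ∧ (n ≤ -5 ∨ tot < y_1 - 12))) ∧ ((¬(n ≥ 12)) → (n ≤ -5 ∨ tot < y_1 - 12)))) ∧ ((¬(n ≥ 12)) → (n ≤ -5 ∨ tot < y_1 - 12)))))


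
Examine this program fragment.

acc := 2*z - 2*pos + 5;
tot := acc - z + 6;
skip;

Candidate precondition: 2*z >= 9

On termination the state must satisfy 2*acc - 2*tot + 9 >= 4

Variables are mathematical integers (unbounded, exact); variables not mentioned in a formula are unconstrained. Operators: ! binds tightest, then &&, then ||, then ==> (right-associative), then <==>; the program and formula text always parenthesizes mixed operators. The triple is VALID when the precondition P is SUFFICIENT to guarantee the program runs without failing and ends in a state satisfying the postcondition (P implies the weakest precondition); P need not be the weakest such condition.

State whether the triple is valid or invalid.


Working backward. After the program, the postcondition 2*acc - 2*tot + 9 >= 4 must hold; in canonical form it is 2*acc >= 2*tot - 5.
Before skip: 2*acc >= 2*tot - 5
Before tot := acc - z + 6: 2*z >= 7
Before acc := 2*z - 2*pos + 5: 2*z >= 7
The weakest precondition is 2*z >= 7.
Check whether 2*z >= 9 implies it.
Every state satisfying the precondition satisfies the weakest precondition: the implication holds.
Answer: valid


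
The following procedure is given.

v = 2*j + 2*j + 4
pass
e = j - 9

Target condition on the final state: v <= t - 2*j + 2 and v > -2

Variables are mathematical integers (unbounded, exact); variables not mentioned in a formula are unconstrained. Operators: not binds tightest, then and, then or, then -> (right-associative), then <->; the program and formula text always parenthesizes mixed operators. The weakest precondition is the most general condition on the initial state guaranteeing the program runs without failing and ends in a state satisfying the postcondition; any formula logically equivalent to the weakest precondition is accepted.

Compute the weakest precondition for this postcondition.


Working backward. After the program, the postcondition v <= t - 2*j + 2 and v > -2 must hold; in canonical form it is 2*j + v <= t + 2 and v > -2.
Before e := j - 9: 2*j + v <= t + 2 and v > -2
Before skip: 2*j + v <= t + 2 and v > -2
Before v := 2*j + 2*j + 4: 6*j <= t - 2 and 4*j > -6
Answer: WP = 6*j <= t - 2 and 4*j > -6


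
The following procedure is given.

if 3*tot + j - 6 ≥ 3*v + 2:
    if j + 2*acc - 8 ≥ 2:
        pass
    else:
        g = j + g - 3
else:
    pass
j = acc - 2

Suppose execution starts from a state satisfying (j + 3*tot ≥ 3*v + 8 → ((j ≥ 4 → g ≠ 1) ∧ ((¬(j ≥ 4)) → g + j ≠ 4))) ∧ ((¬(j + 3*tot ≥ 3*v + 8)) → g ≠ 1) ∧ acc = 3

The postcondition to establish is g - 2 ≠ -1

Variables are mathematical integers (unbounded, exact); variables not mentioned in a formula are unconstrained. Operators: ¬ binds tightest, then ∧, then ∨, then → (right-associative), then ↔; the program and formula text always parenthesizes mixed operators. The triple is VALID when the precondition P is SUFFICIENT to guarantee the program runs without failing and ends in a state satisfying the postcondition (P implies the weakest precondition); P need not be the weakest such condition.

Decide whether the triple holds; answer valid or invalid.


Working backward. After the program, the postcondition g - 2 ≠ -1 must hold; in canonical form it is g ≠ 1.
Before j := acc - 2: g ≠ 1
Then branch requires (2*acc + j ≥ 10 → g ≠ 1) ∧ ((¬(2*acc + j ≥ 10)) → g + j ≠ 4); else branch requires g ≠ 1.
Before the if: (j + 3*tot ≥ 3*v + 8 → ((2*acc + j ≥ 10 → g ≠ 1) ∧ ((¬(2*acc + j ≥ 10)) → g + j ≠ 4))) ∧ ((¬(j + 3*tot ≥ 3*v + 8)) → g ≠ 1)
The weakest precondition is (j + 3*tot ≥ 3*v + 8 → ((2*acc + j ≥ 10 → g ≠ 1) ∧ ((¬(2*acc + j ≥ 10)) → g + j ≠ 4))) ∧ ((¬(j + 3*tot ≥ 3*v + 8)) → g ≠ 1).
Check whether (j + 3*tot ≥ 3*v + 8 → ((j ≥ 4 → g ≠ 1) ∧ ((¬(j ≥ 4)) → g + j ≠ 4))) ∧ ((¬(j + 3*tot ≥ 3*v + 8)) → g ≠ 1) ∧ acc = 3 implies it.
Every state satisfying the precondition satisfies the weakest precondition: the implication holds.
Answer: valid


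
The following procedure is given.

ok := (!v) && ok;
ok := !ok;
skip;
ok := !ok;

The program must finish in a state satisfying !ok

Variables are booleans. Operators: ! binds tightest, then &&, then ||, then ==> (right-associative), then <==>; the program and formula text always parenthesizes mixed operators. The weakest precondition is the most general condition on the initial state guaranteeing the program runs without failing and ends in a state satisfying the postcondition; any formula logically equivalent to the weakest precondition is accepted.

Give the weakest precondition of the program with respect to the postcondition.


Working backward. After the program, !ok must hold.
Before ok := !ok: ok
Before skip: ok
Before ok := !ok: !ok
Before ok := (!v) && ok: !((!v) && ok)
Answer: WP = !((!v) && ok)


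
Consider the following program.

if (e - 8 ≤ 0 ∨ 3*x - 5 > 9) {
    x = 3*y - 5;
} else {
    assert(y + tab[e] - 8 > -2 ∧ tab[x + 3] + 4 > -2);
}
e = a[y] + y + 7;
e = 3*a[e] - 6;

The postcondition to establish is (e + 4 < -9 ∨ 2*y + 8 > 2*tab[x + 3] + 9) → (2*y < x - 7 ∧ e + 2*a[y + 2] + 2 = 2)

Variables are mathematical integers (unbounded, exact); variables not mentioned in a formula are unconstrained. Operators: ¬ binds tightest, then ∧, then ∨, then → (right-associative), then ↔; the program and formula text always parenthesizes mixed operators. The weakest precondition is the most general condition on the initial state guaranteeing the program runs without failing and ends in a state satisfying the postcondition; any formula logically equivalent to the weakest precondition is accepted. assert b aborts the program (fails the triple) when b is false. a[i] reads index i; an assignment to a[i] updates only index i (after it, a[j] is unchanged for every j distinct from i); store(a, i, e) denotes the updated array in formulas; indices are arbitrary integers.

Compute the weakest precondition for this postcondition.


Working backward. After the program, the postcondition (e + 4 < -9 ∨ 2*y + 8 > 2*tab[x + 3] + 9) → (2*y < x - 7 ∧ e + 2*a[y + 2] + 2 = 2) must hold; in canonical form it is (e < -13 ∨ 2*y > 2*tab[x + 3] + 1) → (2*y < x - 7 ∧ 2*a[y + 2] + e = 0).
Before e := 3*a[e] - 6: (3*a[e] < -7 ∨ 2*y > 2*tab[x + 3] + 1) → (2*y < x - 7 ∧ 2*a[y + 2] + 3*a[e] = 6)
Before e := a[y] + y + 7: (3*a[a[y] + y + 7] < -7 ∨ 2*y > 2*tab[x + 3] + 1) → (2*y < x - 7 ∧ 3*a[a[y] + y + 7] + 2*a[y + 2] = 6)
Then branch requires (3*a[a[y] + y + 7] < -7 ∨ 2*y > 2*tab[3*y - 2] + 1) → (y > 12 ∧ 3*a[a[y] + y + 7] + 2*a[y + 2] = 6); else branch requires tab[e] + y > 6 ∧ tab[x + 3] > -6 ∧ ((3*a[a[y] + y + 7] < -7 ∨ 2*y > 2*tab[x + 3] + 1) → (2*y < x - 7 ∧ 3*a[a[y] + y + 7] + 2*a[y + 2] = 6)).
Before the if: ((e ≤ 8 ∨ 3*x > 14) → ((3*a[a[y] + y + 7] < -7 ∨ 2*y > 2*tab[3*y - 2] + 1) → (y > 12 ∧ 3*a[a[y] + y + 7] + 2*a[y + 2] = 6))) ∧ ((¬(e ≤ 8 ∨ 3*x > 14)) → (tab[e] + y > 6 ∧ tab[x + 3] > -6 ∧ ((3*a[a[y] + y + 7] < -7 ∨ 2*y > 2*tab[x + 3] + 1) → (2*y < x - 7 ∧ 3*a[a[y] + y + 7] + 2*a[y + 2] = 6))))
Answer: WP = ((e ≤ 8 ∨ 3*x > 14) → ((3*a[a[y] + y + 7] < -7 ∨ 2*y > 2*tab[3*y - 2] + 1) → (y > 12 ∧ 3*a[a[y] + y + 7] + 2*a[y + 2] = 6))) ∧ ((¬(e ≤ 8 ∨ 3*x > 14)) → (tab[e] + y > 6 ∧ tab[x + 3] > -6 ∧ ((3*a[a[y] + y + 7] < -7 ∨ 2*y > 2*tab[x + 3] + 1) → (2*y < x - 7 ∧ 3*a[a[y] + y + 7] + 2*a[y + 2] = 6))))
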